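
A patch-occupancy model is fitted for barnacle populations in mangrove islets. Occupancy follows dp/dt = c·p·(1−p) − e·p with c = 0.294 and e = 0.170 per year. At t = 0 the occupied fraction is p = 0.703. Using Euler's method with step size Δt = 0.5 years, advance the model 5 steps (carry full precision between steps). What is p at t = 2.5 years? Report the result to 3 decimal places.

0.592

Update rule: p ← p + [c·p·(1−p) − e·p]·Δt with Δt = 0.5.
t = 0.5: p = 0.70300 + (-0.02906) = 0.67394
t = 1: p = 0.67394 + (-0.02498) = 0.64896
t = 1.5: p = 0.64896 + (-0.02167) = 0.62728
t = 2: p = 0.62728 + (-0.01895) = 0.60833
t = 2.5: p = 0.60833 + (-0.01668) = 0.59165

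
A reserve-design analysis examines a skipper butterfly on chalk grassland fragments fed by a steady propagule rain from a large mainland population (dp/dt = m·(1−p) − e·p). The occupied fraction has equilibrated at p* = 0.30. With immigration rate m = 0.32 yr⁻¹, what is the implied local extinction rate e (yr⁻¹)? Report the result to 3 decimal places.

0.747

At equilibrium m(1−p*) = e·p*, so e = m(1−p*)/p*.
e = 0.32 × 0.7000 / 0.30 = 0.7467.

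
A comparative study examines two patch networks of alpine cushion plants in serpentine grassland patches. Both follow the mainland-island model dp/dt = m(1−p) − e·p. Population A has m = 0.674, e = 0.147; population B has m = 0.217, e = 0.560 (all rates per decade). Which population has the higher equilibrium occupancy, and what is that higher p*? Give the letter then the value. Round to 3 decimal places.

A, 0.821

A: p*_A = m/(m+e) = 0.674/0.8210 = 0.8210.
B: p*_B = 0.217/0.7770 = 0.2793.
A is higher at 0.8210.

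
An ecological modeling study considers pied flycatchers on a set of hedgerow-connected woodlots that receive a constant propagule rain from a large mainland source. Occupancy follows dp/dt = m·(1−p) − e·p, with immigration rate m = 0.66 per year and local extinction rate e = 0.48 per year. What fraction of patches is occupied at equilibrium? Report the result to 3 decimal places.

0.579

At equilibrium the propagule rain into empty patches balances local extinction: m(1−p*) = e·p*.
p* = m/(m+e) = 0.66/(0.66+0.48) = 0.66/1.1400 = 0.5789.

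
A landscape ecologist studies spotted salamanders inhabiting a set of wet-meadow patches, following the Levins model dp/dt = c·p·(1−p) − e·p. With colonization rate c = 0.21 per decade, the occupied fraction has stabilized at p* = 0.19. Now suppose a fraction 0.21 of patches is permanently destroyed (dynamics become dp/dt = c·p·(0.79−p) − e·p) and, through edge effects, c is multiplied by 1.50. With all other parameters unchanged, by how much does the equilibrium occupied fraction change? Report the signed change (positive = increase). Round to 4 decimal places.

0.0600

Balance c(1−p*) = e gives e = 0.21×(1 − 0.19000) = 0.17010.
New p* = 0.79 − e/c = 0.79 − 0.17010/0.31500 = 0.25000.
Δp* = 0.25000 − 0.19000 = +0.06000.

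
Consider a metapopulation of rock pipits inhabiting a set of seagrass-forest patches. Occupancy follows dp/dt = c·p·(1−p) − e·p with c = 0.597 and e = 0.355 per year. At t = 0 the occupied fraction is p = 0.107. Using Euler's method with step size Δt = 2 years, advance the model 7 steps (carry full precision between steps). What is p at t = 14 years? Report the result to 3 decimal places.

Update rule: p ← p + [c·p·(1−p) − e·p]·Δt with Δt = 2.
step 1: Δp = +0.03812, p = 0.14512
step 2: Δp = +0.04509, p = 0.19021
step 3: Δp = +0.04886, p = 0.23907
step 4: Δp = +0.04747, p = 0.28654
step 5: Δp = +0.04065, p = 0.32719
step 6: Δp = +0.03054, p = 0.35773
step 7: Δp = +0.02034, p = 0.37807

0.378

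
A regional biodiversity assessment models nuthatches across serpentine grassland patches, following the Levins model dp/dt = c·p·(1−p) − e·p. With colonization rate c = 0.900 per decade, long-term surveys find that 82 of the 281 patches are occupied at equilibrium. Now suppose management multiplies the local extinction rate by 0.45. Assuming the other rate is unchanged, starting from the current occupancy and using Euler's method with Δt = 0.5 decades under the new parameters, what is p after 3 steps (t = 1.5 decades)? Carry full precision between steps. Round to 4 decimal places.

Observed p* = 82/281 = 0.29181.
Balance c(1−p*) = e gives e = 0.900×(1 − 0.29181) = 0.63737.
Starting from p₀ = 0.29181; update p ← p + (dp/dt)·Δt with the new parameters.
  1  |  dp/dt·Δt = +0.051148  |  p_1 = 0.342963
  2  |  dp/dt·Δt = +0.052219  |  p_2 = 0.395182
  3  |  dp/dt·Δt = +0.050884  |  p_3 = 0.446066

0.4461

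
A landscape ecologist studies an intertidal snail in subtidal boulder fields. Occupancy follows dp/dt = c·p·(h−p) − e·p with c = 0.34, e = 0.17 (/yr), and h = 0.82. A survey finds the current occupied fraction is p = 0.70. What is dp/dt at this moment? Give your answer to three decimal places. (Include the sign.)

Colonization term: c·p·(h−p) = 0.34×0.70×0.1200 = 0.02856.
Extinction term: e·p = 0.11900.
dp/dt = 0.02856 − 0.11900 = -0.09044.

-0.090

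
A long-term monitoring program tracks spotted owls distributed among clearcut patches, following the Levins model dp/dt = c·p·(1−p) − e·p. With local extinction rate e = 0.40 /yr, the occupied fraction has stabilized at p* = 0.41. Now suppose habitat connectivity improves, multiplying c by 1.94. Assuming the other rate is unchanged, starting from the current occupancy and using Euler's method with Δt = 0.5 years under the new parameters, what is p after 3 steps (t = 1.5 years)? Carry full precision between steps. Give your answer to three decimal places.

Balance c(1−p*) = e gives c = e/(1 − 0.41000) = 0.40/0.59000 = 0.67797.
Starting from p₀ = 0.41000; update p ← p + (dp/dt)·Δt with the new parameters.
  1  |  dp/dt·Δt = +0.077080  |  p_1 = 0.487080
  2  |  dp/dt·Δt = +0.066881  |  p_2 = 0.553961
  3  |  dp/dt·Δt = +0.051700  |  p_3 = 0.605661

0.606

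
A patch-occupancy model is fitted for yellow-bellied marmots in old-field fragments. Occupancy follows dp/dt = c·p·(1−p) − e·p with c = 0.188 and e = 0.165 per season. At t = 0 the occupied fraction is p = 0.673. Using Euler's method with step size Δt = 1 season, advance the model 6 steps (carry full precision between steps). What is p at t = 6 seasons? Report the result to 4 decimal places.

Update rule: p ← p + [c·p·(1−p) − e·p]·Δt with Δt = 1.
  1  |  dp/dt·Δt = -0.069672  |  p_1 = 0.603328
  2  |  dp/dt·Δt = -0.054556  |  p_2 = 0.548772
  3  |  dp/dt·Δt = -0.043995  |  p_3 = 0.504777
  4  |  dp/dt·Δt = -0.036293  |  p_4 = 0.468485
  5  |  dp/dt·Δt = -0.030487  |  p_5 = 0.437998
  6  |  dp/dt·Δt = -0.025992  |  p_6 = 0.412006

0.4120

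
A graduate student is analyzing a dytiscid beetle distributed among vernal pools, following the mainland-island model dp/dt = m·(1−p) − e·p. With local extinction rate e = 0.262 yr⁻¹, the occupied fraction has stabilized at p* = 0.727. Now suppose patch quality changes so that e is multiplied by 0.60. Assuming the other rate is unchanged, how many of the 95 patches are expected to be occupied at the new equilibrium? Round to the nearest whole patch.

78

Balance m(1−p*) = e·p* gives m = e·p*/(1−p*) = 0.262×0.72700/0.27300 = 0.69771.
New p* = m/(m+e) = 0.69771/(0.69771+0.15720) = 0.81612.
Expected occupied = 95 × 0.81612 = 77.53 ≈ 78.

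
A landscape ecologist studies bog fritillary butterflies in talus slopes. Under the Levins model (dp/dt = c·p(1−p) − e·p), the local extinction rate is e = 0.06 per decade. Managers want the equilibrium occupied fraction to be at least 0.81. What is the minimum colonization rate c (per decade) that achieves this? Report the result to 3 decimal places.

p* = 1 − e/c ≥ 0.81 requires e/c ≤ 0.1900, i.e. c ≥ e/0.1900.
c_min = 0.06/0.1900 = 0.3158.

0.316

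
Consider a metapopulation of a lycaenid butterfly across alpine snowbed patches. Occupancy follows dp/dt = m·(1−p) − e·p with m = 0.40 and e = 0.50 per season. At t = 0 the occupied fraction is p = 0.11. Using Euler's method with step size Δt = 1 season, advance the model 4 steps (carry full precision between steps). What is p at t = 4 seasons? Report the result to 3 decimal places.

Update rule: p ← p + [m·(1−p) − e·p]·Δt with Δt = 1.
p: 0.11000 → 0.41100  (Δp = +0.30100)
p: 0.41100 → 0.44110  (Δp = +0.03010)
p: 0.44110 → 0.44411  (Δp = +0.00301)
p: 0.44411 → 0.44441  (Δp = +0.00030)

0.444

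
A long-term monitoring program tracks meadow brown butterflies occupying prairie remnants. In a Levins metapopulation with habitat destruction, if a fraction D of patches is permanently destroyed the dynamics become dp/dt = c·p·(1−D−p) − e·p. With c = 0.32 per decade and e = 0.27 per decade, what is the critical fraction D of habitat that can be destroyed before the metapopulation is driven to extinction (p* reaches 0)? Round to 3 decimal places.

The nontrivial equilibrium is p* = (1−D) − e/c; extinction occurs when this hits zero.
So D_crit = 1 − e/c = 1 − 0.27/0.32 = 1 − 0.8438 = 0.1562.
Note this equals the original equilibrium occupancy — the Levins extinction-debt result.

0.156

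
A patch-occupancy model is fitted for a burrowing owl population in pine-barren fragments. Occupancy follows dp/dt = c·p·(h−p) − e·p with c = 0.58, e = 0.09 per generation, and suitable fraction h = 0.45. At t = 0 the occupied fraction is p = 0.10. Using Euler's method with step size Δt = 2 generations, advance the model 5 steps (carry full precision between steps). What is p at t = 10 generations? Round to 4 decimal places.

0.2192

Update rule: p ← p + [c·p·(h−p) − e·p]·Δt with Δt = 2.
t = 2: p = 0.10000 + (+0.02260) = 0.12260
t = 4: p = 0.12260 + (+0.02449) = 0.14709
t = 6: p = 0.14709 + (+0.02521) = 0.17230
t = 8: p = 0.17230 + (+0.02449) = 0.19679
t = 10: p = 0.19679 + (+0.02238) = 0.21917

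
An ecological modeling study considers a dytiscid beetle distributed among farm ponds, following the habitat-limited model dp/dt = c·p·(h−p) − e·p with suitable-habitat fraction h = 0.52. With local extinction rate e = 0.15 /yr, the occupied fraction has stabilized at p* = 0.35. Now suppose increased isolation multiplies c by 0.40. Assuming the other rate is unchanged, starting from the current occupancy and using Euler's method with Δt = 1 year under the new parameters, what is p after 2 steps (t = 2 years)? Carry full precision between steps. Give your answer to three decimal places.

Balance c(h−p*) = e gives c = e/(0.52 − 0.35000) = 0.15/0.17000 = 0.88235.
Starting from p₀ = 0.35000; update p ← p + (dp/dt)·Δt with the new parameters.
  1  |  dp/dt·Δt = -0.031500  |  p_1 = 0.318500
  2  |  dp/dt·Δt = -0.025124  |  p_2 = 0.293376

0.293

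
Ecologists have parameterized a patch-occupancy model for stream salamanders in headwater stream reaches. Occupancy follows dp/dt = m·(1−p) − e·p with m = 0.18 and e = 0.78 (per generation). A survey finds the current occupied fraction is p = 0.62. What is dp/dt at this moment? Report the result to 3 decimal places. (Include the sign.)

-0.415

Colonization term: m·(1−p) = 0.18×0.3800 = 0.06840.
Extinction term: e·p = 0.48360.
dp/dt = 0.06840 − 0.48360 = -0.41520.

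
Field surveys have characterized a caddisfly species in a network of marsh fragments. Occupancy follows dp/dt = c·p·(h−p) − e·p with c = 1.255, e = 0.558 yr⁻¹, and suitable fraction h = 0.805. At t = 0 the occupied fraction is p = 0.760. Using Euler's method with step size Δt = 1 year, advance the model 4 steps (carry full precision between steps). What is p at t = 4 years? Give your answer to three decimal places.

Update rule: p ← p + [c·p·(h−p) − e·p]·Δt with Δt = 1.
  1  |  dp/dt·Δt = -0.381159  |  p_1 = 0.378841
  2  |  dp/dt·Δt = -0.008778  |  p_2 = 0.370063
  3  |  dp/dt·Δt = -0.004498  |  p_3 = 0.365565
  4  |  dp/dt·Δt = -0.002380  |  p_4 = 0.363186

0.363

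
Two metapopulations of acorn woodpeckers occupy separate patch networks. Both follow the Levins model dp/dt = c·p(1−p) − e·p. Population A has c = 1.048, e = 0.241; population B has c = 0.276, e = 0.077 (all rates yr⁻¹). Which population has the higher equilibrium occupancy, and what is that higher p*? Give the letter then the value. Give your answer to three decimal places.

A: p*_A = 1 − 0.241/1.048 = 0.7700.
B: p*_B = 1 − 0.077/0.276 = 0.7210.
A is higher at 0.7700.

A, 0.770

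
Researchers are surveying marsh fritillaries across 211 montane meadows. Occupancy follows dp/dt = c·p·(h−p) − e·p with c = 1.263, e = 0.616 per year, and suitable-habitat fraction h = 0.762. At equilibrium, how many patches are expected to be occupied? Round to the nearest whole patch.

58

p* = h − e/c = 0.762 − 0.4877 = 0.2743.
Expected occupied patches = N × p* = 211 × 0.2743 = 57.87 ≈ 58.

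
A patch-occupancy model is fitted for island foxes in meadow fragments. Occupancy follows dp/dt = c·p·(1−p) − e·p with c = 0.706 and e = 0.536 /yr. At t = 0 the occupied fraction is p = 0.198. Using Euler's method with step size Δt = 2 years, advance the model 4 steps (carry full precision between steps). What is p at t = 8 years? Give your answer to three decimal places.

Update rule: p ← p + [c·p·(1−p) − e·p]·Δt with Δt = 2.
p: 0.19800 → 0.20996  (Δp = +0.01196)
p: 0.20996 → 0.21910  (Δp = +0.00914)
p: 0.21910 → 0.22581  (Δp = +0.00671)
p: 0.22581 → 0.23059  (Δp = +0.00478)

0.231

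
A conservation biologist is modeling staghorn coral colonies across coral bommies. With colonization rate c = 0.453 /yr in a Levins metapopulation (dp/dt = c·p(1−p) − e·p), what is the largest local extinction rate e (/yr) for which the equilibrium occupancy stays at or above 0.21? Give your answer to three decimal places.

1 − e/c ≥ 0.21 ⇒ e ≤ c(1 − 0.21) = 0.453 × 0.7900.
e_max = 0.3579.

0.358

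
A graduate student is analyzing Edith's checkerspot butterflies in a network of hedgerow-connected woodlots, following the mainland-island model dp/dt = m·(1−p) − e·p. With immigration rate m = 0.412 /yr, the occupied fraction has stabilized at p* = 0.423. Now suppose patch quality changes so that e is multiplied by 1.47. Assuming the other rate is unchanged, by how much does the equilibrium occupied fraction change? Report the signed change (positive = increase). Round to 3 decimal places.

Balance m(1−p*) = e·p* gives e = m(1−p*)/p* = 0.412×0.57700/0.42300 = 0.56200.
New p* = m/(m+e) = 0.41200/(0.41200+0.82614) = 0.33276.
Δp* = 0.33276 − 0.42300 = -0.09024.

-0.090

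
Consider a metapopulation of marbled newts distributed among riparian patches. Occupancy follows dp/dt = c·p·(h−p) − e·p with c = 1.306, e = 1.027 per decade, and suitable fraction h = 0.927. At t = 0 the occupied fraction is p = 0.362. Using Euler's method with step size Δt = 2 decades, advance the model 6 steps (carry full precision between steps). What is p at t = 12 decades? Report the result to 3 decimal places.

Update rule: p ← p + [c·p·(h−p) − e·p]·Δt with Δt = 2.
p: 0.36200 → 0.15268  (Δp = -0.20932)
p: 0.15268 → 0.14788  (Δp = -0.00481)
p: 0.14788 → 0.14508  (Δp = -0.00280)
p: 0.14508 → 0.14339  (Δp = -0.00169)
p: 0.14339 → 0.14236  (Δp = -0.00103)
p: 0.14236 → 0.14171  (Δp = -0.00064)

0.142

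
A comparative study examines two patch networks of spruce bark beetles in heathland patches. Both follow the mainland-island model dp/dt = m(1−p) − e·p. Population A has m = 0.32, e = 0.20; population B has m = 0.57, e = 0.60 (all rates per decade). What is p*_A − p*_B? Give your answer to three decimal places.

0.128

A: p*_A = m/(m+e) = 0.32/0.5200 = 0.6154.
B: p*_B = 0.57/1.1700 = 0.4872.
p*_A − p*_B = 0.6154 − 0.4872 = 0.1282.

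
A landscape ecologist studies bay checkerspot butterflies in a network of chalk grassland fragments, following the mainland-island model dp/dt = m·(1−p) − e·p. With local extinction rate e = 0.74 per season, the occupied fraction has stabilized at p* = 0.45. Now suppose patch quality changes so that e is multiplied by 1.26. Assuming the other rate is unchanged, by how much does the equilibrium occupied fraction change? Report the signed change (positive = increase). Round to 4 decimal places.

-0.0563

Balance m(1−p*) = e·p* gives m = e·p*/(1−p*) = 0.74×0.45000/0.55000 = 0.60545.
New p* = m/(m+e) = 0.60545/(0.60545+0.93240) = 0.39370.
Δp* = 0.39370 − 0.45000 = -0.05630.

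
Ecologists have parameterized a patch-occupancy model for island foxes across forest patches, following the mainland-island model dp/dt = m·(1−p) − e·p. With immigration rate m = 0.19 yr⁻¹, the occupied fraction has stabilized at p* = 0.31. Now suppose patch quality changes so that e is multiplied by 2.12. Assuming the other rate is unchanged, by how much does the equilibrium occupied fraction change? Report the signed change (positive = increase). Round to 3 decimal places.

-0.135

Balance m(1−p*) = e·p* gives e = m(1−p*)/p* = 0.19×0.69000/0.31000 = 0.42290.
New p* = m/(m+e) = 0.19000/(0.19000+0.89655) = 0.17487.
Δp* = 0.17487 − 0.31000 = -0.13513.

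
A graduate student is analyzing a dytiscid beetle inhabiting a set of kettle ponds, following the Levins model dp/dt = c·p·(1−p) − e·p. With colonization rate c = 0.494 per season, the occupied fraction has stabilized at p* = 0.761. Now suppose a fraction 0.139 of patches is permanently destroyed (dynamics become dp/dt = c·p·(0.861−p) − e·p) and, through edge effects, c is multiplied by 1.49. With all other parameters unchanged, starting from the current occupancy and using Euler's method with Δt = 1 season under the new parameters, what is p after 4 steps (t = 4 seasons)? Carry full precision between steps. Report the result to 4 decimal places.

Balance c(1−p*) = e gives e = 0.494×(1 − 0.76100) = 0.11807.
Starting from p₀ = 0.76100; update p ← p + (dp/dt)·Δt with the new parameters.
step 1: Δp = -0.03383, p = 0.72717
step 2: Δp = -0.01422, p = 0.71295
step 3: Δp = -0.00648, p = 0.70647
step 4: Δp = -0.00305, p = 0.70341

0.7034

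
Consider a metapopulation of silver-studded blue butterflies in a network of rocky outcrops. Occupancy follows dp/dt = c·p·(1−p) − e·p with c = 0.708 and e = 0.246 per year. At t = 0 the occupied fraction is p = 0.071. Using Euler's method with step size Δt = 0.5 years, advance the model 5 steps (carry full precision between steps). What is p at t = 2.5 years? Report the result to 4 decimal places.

Update rule: p ← p + [c·p·(1−p) − e·p]·Δt with Δt = 0.5.
step 1: Δp = +0.01462, p = 0.08562
step 2: Δp = +0.01718, p = 0.10280
step 3: Δp = +0.02001, p = 0.12280
step 4: Δp = +0.02303, p = 0.14583
step 5: Δp = +0.02616, p = 0.17199

0.1720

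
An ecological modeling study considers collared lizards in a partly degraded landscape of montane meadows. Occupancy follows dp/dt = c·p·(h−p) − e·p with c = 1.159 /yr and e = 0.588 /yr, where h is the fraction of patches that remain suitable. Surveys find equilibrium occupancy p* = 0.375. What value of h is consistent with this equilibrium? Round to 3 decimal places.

0.882

At equilibrium c(h−p*) = e, so h = p* + e/c.
h = 0.375 + 0.588/1.159 = 0.375 + 0.5073 = 0.8823.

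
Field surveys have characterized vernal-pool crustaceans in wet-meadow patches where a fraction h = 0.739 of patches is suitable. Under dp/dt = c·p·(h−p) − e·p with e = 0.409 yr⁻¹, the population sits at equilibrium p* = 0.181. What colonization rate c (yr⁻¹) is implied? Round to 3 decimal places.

At equilibrium c(h−p*) = e, so c = e/(h−p*).
c = 0.409/(0.739 − 0.181) = 0.409/0.5580 = 0.7330.

0.733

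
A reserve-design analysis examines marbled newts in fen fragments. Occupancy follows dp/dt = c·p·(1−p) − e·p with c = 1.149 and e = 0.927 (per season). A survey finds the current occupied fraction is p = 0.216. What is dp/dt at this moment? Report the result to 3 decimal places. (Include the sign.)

Colonization term: c·p·(1−p) = 1.149×0.216×0.7840 = 0.19458.
Extinction term: e·p = 0.20023.
dp/dt = 0.19458 − 0.20023 = -0.00566.

-0.006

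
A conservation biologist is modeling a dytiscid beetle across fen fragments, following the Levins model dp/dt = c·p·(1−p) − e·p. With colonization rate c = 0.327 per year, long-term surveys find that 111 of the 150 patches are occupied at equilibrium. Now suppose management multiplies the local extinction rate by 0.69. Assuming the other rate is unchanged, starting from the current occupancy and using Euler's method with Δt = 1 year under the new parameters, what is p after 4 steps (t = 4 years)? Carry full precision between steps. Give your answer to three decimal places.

Observed p* = 111/150 = 0.74000.
Balance c(1−p*) = e gives e = 0.327×(1 − 0.74000) = 0.08502.
Starting from p₀ = 0.74000; update p ← p + (dp/dt)·Δt with the new parameters.
step 1: Δp = +0.01950, p = 0.75950
step 2: Δp = +0.01517, p = 0.77468
step 3: Δp = +0.01163, p = 0.78631
step 4: Δp = +0.00882, p = 0.79513

0.795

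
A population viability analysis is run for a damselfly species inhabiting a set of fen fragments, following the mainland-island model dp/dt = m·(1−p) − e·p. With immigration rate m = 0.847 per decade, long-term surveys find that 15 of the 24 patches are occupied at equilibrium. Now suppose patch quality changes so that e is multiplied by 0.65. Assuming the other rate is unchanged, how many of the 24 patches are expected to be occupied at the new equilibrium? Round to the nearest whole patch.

17

Observed p* = 15/24 = 0.62500.
Balance m(1−p*) = e·p* gives e = m(1−p*)/p* = 0.847×0.37500/0.62500 = 0.50820.
New p* = m/(m+e) = 0.84700/(0.84700+0.33033) = 0.71942.
Expected occupied = 24 × 0.71942 = 17.27 ≈ 17.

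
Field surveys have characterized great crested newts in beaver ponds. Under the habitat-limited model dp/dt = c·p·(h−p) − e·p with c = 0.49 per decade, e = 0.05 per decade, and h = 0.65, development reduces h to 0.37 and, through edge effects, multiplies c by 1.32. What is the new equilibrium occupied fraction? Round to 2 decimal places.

Before: p* = h − e/c = 0.65 − 0.05/0.49 = 0.65 − 0.1020 = 0.5480.
After: c = 0.6468, e = 0.05, h = 0.37; p* = 0.37 − 0.05/0.6468 = 0.2927.

0.29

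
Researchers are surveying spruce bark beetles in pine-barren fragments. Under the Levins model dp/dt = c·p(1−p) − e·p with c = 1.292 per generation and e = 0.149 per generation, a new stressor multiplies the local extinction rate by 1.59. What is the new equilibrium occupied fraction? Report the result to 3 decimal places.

0.817

Before: p* = 1 − 0.149/1.292 = 0.8847.
After the change, c = 1.292, e = 0.23691, so p* = 1 − 0.23691/1.292 = 0.8166.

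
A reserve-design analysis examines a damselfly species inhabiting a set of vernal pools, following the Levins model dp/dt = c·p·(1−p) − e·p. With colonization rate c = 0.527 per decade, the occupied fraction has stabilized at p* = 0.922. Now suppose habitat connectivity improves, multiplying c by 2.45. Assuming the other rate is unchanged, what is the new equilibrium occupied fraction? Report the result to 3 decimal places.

Balance c(1−p*) = e gives e = 0.527×(1 − 0.92200) = 0.04111.
New p* = 1 − e/c = 1 − 0.04111/1.29115 = 0.96816.

0.968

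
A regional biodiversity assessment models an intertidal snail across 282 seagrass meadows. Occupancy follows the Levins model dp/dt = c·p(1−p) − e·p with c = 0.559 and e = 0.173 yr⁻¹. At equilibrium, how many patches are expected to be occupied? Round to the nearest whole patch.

p* = 1 − e/c = 1 − 0.173/0.559 = 0.6905.
Expected occupied patches = N × p* = 282 × 0.6905 = 194.73 ≈ 195.

195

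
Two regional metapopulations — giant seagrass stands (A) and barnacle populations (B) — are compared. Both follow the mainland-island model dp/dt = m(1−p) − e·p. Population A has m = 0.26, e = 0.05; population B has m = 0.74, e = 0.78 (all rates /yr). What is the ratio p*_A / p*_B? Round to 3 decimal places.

1.723

A: p*_A = m/(m+e) = 0.26/0.3100 = 0.8387.
B: p*_B = 0.74/1.5200 = 0.4868.
p*_A / p*_B = 0.8387/0.4868 = 1.7228.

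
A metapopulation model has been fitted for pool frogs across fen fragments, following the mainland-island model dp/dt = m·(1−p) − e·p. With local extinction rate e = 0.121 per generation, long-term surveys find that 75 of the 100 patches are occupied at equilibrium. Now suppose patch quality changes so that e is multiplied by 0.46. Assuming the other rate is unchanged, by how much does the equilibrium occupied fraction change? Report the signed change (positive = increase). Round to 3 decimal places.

0.117

Observed p* = 75/100 = 0.75000.
Balance m(1−p*) = e·p* gives m = e·p*/(1−p*) = 0.121×0.75000/0.25000 = 0.36300.
New p* = m/(m+e) = 0.36300/(0.36300+0.05566) = 0.86705.
Δp* = 0.86705 − 0.75000 = +0.11705.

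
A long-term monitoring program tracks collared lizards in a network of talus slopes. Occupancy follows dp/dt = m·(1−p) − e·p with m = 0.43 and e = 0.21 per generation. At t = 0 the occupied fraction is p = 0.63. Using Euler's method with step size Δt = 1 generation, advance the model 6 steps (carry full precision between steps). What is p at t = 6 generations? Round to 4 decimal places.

0.6718

Update rule: p ← p + [m·(1−p) − e·p]·Δt with Δt = 1.
step 1: Δp = +0.02680, p = 0.65680
step 2: Δp = +0.00965, p = 0.66645
step 3: Δp = +0.00347, p = 0.66992
step 4: Δp = +0.00125, p = 0.67117
step 5: Δp = +0.00045, p = 0.67162
step 6: Δp = +0.00016, p = 0.67178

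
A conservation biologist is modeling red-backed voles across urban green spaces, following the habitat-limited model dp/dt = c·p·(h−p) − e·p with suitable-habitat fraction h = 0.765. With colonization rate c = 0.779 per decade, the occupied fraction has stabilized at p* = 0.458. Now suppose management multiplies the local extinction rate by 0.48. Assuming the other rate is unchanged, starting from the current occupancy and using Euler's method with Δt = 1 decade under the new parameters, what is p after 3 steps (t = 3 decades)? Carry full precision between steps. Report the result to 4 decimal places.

Balance c(h−p*) = e gives e = 0.779×(0.765 − 0.45800) = 0.23915.
Starting from p₀ = 0.45800; update p ← p + (dp/dt)·Δt with the new parameters.
p: 0.45800 → 0.51496  (Δp = +0.05696)
p: 0.51496 → 0.55615  (Δp = +0.04119)
p: 0.55615 → 0.58279  (Δp = +0.02664)

0.5828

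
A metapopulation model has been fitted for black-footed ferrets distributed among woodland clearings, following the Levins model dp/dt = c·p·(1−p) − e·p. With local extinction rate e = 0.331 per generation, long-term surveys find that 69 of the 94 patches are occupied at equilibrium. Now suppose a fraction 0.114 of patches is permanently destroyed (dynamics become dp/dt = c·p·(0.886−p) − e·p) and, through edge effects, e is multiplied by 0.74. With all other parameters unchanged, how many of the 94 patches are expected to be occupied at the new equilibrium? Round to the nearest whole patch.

65

Observed p* = 69/94 = 0.73404.
Balance c(1−p*) = e gives c = e/(1 − 0.73404) = 0.331/0.26596 = 1.24455.
New p* = 0.886 − e/c = 0.886 − 0.24494/1.24455 = 0.68919.
Expected occupied = 94 × 0.68919 = 64.78 ≈ 65.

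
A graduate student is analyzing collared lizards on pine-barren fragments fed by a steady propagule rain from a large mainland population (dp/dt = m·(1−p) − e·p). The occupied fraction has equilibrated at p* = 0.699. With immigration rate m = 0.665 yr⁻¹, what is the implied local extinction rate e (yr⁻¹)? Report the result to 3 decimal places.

0.286

At equilibrium m(1−p*) = e·p*, so e = m(1−p*)/p*.
e = 0.665 × 0.3010 / 0.699 = 0.2864.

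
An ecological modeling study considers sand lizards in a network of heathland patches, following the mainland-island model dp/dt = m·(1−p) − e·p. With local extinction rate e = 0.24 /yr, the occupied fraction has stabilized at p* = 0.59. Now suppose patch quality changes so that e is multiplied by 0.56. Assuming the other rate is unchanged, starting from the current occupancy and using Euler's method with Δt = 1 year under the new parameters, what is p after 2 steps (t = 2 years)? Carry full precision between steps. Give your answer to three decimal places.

Balance m(1−p*) = e·p* gives m = e·p*/(1−p*) = 0.24×0.59000/0.41000 = 0.34537.
Starting from p₀ = 0.59000; update p ← p + (dp/dt)·Δt with the new parameters.
step 1: Δp = +0.06230, p = 0.65230
step 2: Δp = +0.03241, p = 0.68472

0.685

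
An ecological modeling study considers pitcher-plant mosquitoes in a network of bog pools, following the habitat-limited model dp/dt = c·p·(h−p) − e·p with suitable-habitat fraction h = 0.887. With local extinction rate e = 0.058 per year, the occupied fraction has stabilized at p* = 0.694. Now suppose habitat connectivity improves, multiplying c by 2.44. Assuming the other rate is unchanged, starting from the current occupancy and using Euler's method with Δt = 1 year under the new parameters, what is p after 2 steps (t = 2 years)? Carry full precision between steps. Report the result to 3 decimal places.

0.783

Balance c(h−p*) = e gives c = e/(0.887 − 0.69400) = 0.058/0.19300 = 0.30052.
Starting from p₀ = 0.69400; update p ← p + (dp/dt)·Δt with the new parameters.
p: 0.69400 → 0.75196  (Δp = +0.05796)
p: 0.75196 → 0.78281  (Δp = +0.03084)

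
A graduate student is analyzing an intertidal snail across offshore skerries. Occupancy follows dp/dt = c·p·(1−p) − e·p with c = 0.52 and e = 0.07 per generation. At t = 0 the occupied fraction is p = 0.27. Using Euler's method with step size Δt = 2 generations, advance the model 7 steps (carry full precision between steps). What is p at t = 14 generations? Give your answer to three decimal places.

Update rule: p ← p + [c·p·(1−p) − e·p]·Δt with Δt = 2.
t = 2: p = 0.27000 + (+0.16718) = 0.43718
t = 4: p = 0.43718 + (+0.19469) = 0.63187
t = 6: p = 0.63187 + (+0.15345) = 0.78533
t = 8: p = 0.78533 + (+0.06539) = 0.85071
t = 10: p = 0.85071 + (+0.01298) = 0.86369
t = 12: p = 0.86369 + (+0.00152) = 0.86521
t = 14: p = 0.86521 + (+0.00015) = 0.86537

0.865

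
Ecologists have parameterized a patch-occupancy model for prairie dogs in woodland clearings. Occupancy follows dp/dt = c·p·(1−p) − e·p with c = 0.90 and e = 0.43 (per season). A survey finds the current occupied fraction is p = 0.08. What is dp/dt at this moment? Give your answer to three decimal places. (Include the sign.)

Colonization term: c·p·(1−p) = 0.90×0.08×0.9200 = 0.06624.
Extinction term: e·p = 0.03440.
dp/dt = 0.06624 − 0.03440 = 0.03184.

0.032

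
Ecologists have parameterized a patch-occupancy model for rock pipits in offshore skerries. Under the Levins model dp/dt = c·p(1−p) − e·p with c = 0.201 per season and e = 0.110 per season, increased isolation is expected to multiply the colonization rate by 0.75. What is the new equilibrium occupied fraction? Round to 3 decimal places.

0.270

Before: p* = 1 − 0.110/0.201 = 0.4527.
After the change, c = 0.15075, e = 0.11, so p* = 1 − 0.11/0.15075 = 0.2703.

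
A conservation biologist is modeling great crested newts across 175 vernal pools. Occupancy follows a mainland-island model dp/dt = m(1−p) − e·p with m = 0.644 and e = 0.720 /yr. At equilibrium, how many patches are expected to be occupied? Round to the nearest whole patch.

83

p* = m/(m+e) = 0.644/1.3640 = 0.4721.
Expected occupied patches = N × p* = 175 × 0.4721 = 82.62 ≈ 83.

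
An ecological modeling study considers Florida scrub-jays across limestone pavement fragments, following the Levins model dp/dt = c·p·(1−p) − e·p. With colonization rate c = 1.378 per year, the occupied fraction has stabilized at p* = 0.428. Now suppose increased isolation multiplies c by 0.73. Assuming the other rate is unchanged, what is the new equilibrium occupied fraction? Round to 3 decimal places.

0.216

Balance c(1−p*) = e gives e = 1.378×(1 − 0.42800) = 0.78822.
New p* = 1 − e/c = 1 − 0.78822/1.00594 = 0.21643.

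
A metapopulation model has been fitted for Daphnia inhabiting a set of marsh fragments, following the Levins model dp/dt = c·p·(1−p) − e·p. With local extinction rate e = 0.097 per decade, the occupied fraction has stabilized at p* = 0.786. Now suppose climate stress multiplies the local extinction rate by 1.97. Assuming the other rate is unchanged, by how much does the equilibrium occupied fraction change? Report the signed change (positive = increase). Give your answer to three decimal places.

Balance c(1−p*) = e gives c = e/(1 − 0.78600) = 0.097/0.21400 = 0.45327.
New p* = 1 − e/c = 1 − 0.19109/0.45327 = 0.57842.
Δp* = 0.57842 − 0.78600 = -0.20758.

-0.208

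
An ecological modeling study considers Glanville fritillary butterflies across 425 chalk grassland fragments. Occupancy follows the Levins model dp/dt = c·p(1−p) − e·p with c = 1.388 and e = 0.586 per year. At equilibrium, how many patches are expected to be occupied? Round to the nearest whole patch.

p* = 1 − e/c = 1 − 0.586/1.388 = 0.5778.
Expected occupied patches = N × p* = 425 × 0.5778 = 245.57 ≈ 246.

246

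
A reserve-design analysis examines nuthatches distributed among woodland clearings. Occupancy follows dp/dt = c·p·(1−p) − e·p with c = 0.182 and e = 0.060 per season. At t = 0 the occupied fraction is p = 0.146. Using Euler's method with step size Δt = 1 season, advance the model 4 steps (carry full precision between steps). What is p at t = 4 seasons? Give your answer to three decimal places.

0.207

Update rule: p ← p + [c·p·(1−p) − e·p]·Δt with Δt = 1.
t = 1: p = 0.14600 + (+0.01393) = 0.15993
t = 2: p = 0.15993 + (+0.01486) = 0.17479
t = 3: p = 0.17479 + (+0.01576) = 0.19055
t = 4: p = 0.19055 + (+0.01664) = 0.20719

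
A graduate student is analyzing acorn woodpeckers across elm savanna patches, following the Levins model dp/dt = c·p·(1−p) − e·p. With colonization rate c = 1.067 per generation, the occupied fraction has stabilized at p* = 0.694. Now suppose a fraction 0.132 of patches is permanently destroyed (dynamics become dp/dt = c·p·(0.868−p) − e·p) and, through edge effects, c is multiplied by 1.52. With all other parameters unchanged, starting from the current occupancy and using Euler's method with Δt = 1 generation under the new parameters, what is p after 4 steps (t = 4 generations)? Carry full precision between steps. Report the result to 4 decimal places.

0.6667

Balance c(1−p*) = e gives e = 1.067×(1 − 0.69400) = 0.32650.
Starting from p₀ = 0.69400; update p ← p + (dp/dt)·Δt with the new parameters.
step 1: Δp = -0.03075, p = 0.66325
step 2: Δp = +0.00369, p = 0.66694
step 3: Δp = -0.00028, p = 0.66666
step 4: Δp = +0.00002, p = 0.66669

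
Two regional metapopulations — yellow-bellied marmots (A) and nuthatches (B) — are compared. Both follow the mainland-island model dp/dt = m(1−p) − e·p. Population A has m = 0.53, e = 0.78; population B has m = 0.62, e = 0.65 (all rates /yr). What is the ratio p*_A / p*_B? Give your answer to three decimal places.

A: p*_A = m/(m+e) = 0.53/1.3100 = 0.4046.
B: p*_B = 0.62/1.2700 = 0.4882.
p*_A / p*_B = 0.4046/0.4882 = 0.8287.

0.829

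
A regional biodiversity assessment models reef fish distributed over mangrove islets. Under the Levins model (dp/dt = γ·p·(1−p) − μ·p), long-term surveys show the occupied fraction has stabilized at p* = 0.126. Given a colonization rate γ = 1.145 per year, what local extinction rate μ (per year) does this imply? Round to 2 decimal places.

At equilibrium γ(1−p*) = μ.
μ = 1.145 × (1 − 0.126) = 1.145 × 0.8740 = 1.0007.

1.00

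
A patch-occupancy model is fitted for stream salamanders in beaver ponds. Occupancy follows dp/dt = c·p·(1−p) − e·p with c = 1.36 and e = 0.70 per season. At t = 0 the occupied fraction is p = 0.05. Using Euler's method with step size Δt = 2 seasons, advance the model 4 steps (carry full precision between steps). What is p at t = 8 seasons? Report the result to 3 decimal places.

0.489

Update rule: p ← p + [c·p·(1−p) − e·p]·Δt with Δt = 2.
step 1: Δp = +0.05920, p = 0.10920
step 2: Δp = +0.11171, p = 0.22091
step 3: Δp = +0.15886, p = 0.37977
step 4: Δp = +0.10900, p = 0.48877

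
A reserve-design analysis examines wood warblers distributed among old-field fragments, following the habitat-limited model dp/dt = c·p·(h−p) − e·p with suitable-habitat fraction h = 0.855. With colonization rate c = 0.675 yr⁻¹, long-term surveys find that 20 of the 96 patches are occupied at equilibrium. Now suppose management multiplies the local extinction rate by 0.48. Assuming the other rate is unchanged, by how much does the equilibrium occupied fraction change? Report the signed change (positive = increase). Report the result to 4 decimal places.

Observed p* = 20/96 = 0.20833.
Balance c(h−p*) = e gives e = 0.675×(0.855 − 0.20833) = 0.43650.
New p* = 0.855 − e/c = 0.855 − 0.20952/0.67500 = 0.54460.
Δp* = 0.54460 − 0.20833 = +0.33627.

0.3363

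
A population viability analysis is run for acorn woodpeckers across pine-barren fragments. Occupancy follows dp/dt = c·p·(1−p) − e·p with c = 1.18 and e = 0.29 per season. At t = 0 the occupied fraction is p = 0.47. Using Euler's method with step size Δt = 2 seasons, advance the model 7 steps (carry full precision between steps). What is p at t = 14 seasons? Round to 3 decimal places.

Update rule: p ← p + [c·p·(1−p) − e·p]·Δt with Δt = 2.
p: 0.47000 → 0.78528  (Δp = +0.31528)
p: 0.78528 → 0.72775  (Δp = -0.05752)
p: 0.72775 → 0.77324  (Δp = +0.04549)
p: 0.77324 → 0.73856  (Δp = -0.03468)
p: 0.73856 → 0.76588  (Δp = +0.02732)
p: 0.76588 → 0.74483  (Δp = -0.02105)
p: 0.74483 → 0.76136  (Δp = +0.01653)

0.761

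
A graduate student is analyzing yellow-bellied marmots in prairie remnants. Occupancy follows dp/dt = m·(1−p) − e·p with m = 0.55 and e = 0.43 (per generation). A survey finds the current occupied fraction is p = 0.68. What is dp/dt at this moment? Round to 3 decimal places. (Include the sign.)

-0.116

Colonization term: m·(1−p) = 0.55×0.3200 = 0.17600.
Extinction term: e·p = 0.29240.
dp/dt = 0.17600 − 0.29240 = -0.11640.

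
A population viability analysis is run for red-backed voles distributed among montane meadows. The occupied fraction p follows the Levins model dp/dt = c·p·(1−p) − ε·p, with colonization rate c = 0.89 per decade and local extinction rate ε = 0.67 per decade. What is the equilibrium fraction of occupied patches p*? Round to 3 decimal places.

Setting dp/dt = 0 and dividing through by p* gives c·(1−p*) = ε.
So p* = 1 − ε/c = 1 − 0.67/0.89 = 1 − 0.7528 = 0.2472.

0.247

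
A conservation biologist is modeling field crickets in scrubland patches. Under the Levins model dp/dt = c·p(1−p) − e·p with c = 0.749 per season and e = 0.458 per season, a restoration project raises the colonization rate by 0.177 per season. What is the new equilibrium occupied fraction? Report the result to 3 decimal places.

Before: p* = 1 − 0.458/0.749 = 0.3885.
After the change, c = 0.926, e = 0.458, so p* = 1 − 0.458/0.926 = 0.5054.

0.505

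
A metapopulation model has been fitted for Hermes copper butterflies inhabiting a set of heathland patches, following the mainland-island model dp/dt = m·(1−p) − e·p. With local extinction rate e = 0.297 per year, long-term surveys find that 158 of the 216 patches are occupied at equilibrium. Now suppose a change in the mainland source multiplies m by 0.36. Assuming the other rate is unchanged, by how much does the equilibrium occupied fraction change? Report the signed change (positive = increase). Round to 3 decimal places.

-0.236

Observed p* = 158/216 = 0.73148.
Balance m(1−p*) = e·p* gives m = e·p*/(1−p*) = 0.297×0.73148/0.26852 = 0.80906.
New p* = m/(m+e) = 0.29126/(0.29126+0.29700) = 0.49512.
Δp* = 0.49512 − 0.73148 = -0.23636.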